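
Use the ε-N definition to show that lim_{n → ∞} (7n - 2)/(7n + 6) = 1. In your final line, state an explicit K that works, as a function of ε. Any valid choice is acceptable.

Fix ε > 0. For n ≥ 1, |(7n - 2)/(7n + 6) − 1| = |-56|/(7(7n + 6)) = 56/(7(7n + 6)).
Since 7n + 6 ≥ 7n for n ≥ 1, this is ≤ 56/(7·7n) = (8/7)/n.
So |(7n - 2)/(7n + 6) − 1| < ε whenever n > (8/7)/ε.
Take K = (8/7)/ε. If n > K then |(7n - 2)/(7n + 6) − 1| ≤ (8/7)/n < ε.

K = (8/7)/ε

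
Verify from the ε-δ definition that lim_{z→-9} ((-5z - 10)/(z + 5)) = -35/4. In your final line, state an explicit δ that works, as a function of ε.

δ = min(2, (8/15)ε)

Suppose ε > 0. We want δ > 0 with 0 < |z + 9| < δ ⇒ |(-5z - 10)/(z + 5) + 35/4| < ε.
Combining over a common denominator, (-5z - 10)/(z + 5) + 35/4 = [(-5z - 10)·(-4) − 35·(z + 5)] / [(-4)·(z + 5)] = -15(z + 9) / ((-4)(z + 5)).
So |(-5z - 10)/(z + 5) + 35/4| = 15|z + 9| / (4·|z + 5|).
Require δ ≤ 2, so |z + 5| ≥ |-4| − |z + 9| > 4 − 2 = 2.
Hence |(-5z - 10)/(z + 5) + 35/4| < 15|z + 9|/(4·2) = (15/8)|z + 9|, which is < ε once |z + 9| < (8/15)ε.
Take δ = min(2, (8/15)ε). Then 0 < |z + 9| < δ forces both bounds, so |(-5z - 10)/(z + 5) + 35/4| < ε.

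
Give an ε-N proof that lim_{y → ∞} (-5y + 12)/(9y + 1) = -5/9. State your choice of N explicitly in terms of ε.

N = (113/81)/ε

Fix ε > 0. We seek N > 0 such that y > N implies |(-5y + 12)/(9y + 1) + 5/9| < ε.
(-5y + 12)/(9y + 1) + 5/9 = (9(-5y + 12) − (-5)(9y + 1)) / (9(9y + 1)) = 113/(9(9y + 1)).
For y > 0 we have 9y + 1 > 9y, so |(-5y + 12)/(9y + 1) + 5/9| = 113/(9(9y + 1)) < 113/(9·9y) = (113/81)/y.
Thus |(-5y + 12)/(9y + 1) + 5/9| < ε whenever y > (113/81)/ε.
Take N = (113/81)/ε. If y > N then |(-5y + 12)/(9y + 1) + 5/9| < (113/81)/y < ε.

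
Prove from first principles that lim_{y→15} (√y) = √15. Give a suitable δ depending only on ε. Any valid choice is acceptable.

δ = min(15, √15·ε)

Let ε > 0. We want δ > 0 such that 0 < |y − 15| < δ implies |√y − √15| < ε.
Rationalise: √y − √15 = (y − 15)/(√y + √15), so |√y − √15| = |y − 15|/(√y + √15).
Restrict δ ≤ 15 so that |y − 15| < 15 forces y > 0, and then √y + √15 > √15.
Hence |√y − √15| < |y − 15|/√15, which is < ε once |y − 15| < √15·ε.
Take δ = min(15, √15·ε). If 0 < |y − 15| < δ then y > 0 and |√y − √15| < |y − 15|/√15 < ε.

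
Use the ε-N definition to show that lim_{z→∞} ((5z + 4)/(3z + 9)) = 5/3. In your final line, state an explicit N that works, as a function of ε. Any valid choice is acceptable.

N = (11/3)/ε

Fix ε > 0. We seek N > 0 such that z > N implies |(5z + 4)/(3z + 9) − (5/3)| < ε.
(5z + 4)/(3z + 9) − (5/3) = (3(5z + 4) − 5(3z + 9)) / (3(3z + 9)) = -33/(3(3z + 9)).
For z > 0 we have 3z + 9 > 3z, so |(5z + 4)/(3z + 9) − (5/3)| = 33/(3(3z + 9)) < 33/(3·3z) = (11/3)/z.
Thus |(5z + 4)/(3z + 9) − (5/3)| < ε whenever z > (11/3)/ε.
Take N = (11/3)/ε. If z > N then |(5z + 4)/(3z + 9) − (5/3)| < (11/3)/z < ε.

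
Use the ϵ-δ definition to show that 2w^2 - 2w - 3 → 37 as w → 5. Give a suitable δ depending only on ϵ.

δ = min(1, ϵ/20)

Fix ϵ > 0. We want δ > 0 such that 0 < |w − 5| < δ implies |(2w^2 - 2w - 3) − 37| < ϵ.
(2w^2 - 2w - 3) − 37 = 2w^2 - 2w - 40 = (w − 5)(2w + 8).
So |(2w^2 - 2w - 3) − 37| = |w − 5|·|2w + 8|.
Assume first that |w − 5| < 1, so |w| < 6. Then |2w + 8| ≤ 2·6 + 8 = 20.
Hence |(2w^2 - 2w - 3) − 37| ≤ 20|w − 5| < ϵ provided |w − 5| < ϵ/20.
Choosing δ = min(1, ϵ/20) ensures both conditions, hence |(2w^2 - 2w - 3) − 37| < ϵ.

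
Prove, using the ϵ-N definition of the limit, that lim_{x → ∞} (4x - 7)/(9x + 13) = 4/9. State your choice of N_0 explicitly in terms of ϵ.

Suppose ϵ > 0. We seek N_0 > 0 such that x > N_0 implies |(4x - 7)/(9x + 13) − (4/9)| < ϵ.
(4x - 7)/(9x + 13) − (4/9) = (9(4x - 7) − 4(9x + 13)) / (9(9x + 13)) = -115/(9(9x + 13)).
For x > 0 we have 9x + 13 > 9x, so |(4x - 7)/(9x + 13) − (4/9)| = 115/(9(9x + 13)) < 115/(9·9x) = (115/81)/x.
Thus |(4x - 7)/(9x + 13) − (4/9)| < ϵ whenever x > (115/81)/ϵ.
Take N_0 = (115/81)/ϵ. If x > N_0 then |(4x - 7)/(9x + 13) − (4/9)| < (115/81)/x < ϵ.

N_0 = (115/81)/ϵ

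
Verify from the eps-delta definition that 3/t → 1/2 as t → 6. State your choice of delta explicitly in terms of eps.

delta = min(3, 6eps)

Fix eps > 0. We seek delta > 0 such that 0 < |t − 6| < delta implies |3/t − (1/2)| < eps.
|3/t − (1/2)| = 3·|6 − t|/(6·|t|) = 3|t − 6|/(6|t|).
Restrict delta ≤ 3. Then |t − 6| < 3 gives |t| > 3, so 6|t| > 18.
Then |3/t − (1/2)| < 3|t − 6|/18, which is < eps when |t − 6| < 6eps.
Take delta = min(3, 6eps). Then 0 < |t − 6| < delta gives both |t − 6| < 3 and |t − 6| < 6eps, so |3/t − (1/2)| < eps.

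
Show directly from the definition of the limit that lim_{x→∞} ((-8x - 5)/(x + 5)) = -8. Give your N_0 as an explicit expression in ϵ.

N_0 = 35/ϵ

Let ϵ > 0 be given. We seek N_0 > 0 such that x > N_0 implies |(-8x - 5)/(x + 5) + 8| < ϵ.
(-8x - 5)/(x + 5) + 8 = ((-8x - 5) − (-8)(x + 5)) / ((x + 5)) = 35/((x + 5)).
For x > 0 we have x + 5 > x, so |(-8x - 5)/(x + 5) + 8| = 35/((x + 5)) < 35/(x) = 35/x.
Thus |(-8x - 5)/(x + 5) + 8| < ϵ whenever x > 35/ϵ.
Take N_0 = 35/ϵ. If x > N_0 then |(-8x - 5)/(x + 5) + 8| < 35/x < ϵ.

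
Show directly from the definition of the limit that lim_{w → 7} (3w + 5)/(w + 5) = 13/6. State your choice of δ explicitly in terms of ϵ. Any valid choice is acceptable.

Suppose ϵ > 0. We want δ > 0 with 0 < |w − 7| < δ ⇒ |(3w + 5)/(w + 5) − (13/6)| < ϵ.
Combining over a common denominator, (3w + 5)/(w + 5) − (13/6) = [(3w + 5)·12 − 26·(w + 5)] / [12·(w + 5)] = 10(w − 7) / (12(w + 5)).
So |(3w + 5)/(w + 5) − (13/6)| = 10|w − 7| / (12·|w + 5|).
Restrict δ ≤ 6. Then |w − 7| < 6 gives |w + 5| = |(w − 7) + 12| ≥ 12 − 6 = 6.
Hence |(3w + 5)/(w + 5) − (13/6)| < 10|w − 7|/(12·6) = (5/36)|w − 7|, which is < ϵ once |w − 7| < (36/5)ϵ.
Take δ = min(6, (36/5)ϵ). Then 0 < |w − 7| < δ forces both bounds, so |(3w + 5)/(w + 5) − (13/6)| < ϵ.

δ = min(6, (36/5)ϵ)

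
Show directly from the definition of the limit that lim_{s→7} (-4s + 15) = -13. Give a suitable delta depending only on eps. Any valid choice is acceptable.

delta = eps/4

Let eps > 0 be given. We need delta > 0 so that 0 < |s − 7| < delta implies |(-4s + 15) + 13| < eps.
Since (-4s + 15) + 13 = -4(s − 7), we have |(-4s + 15) + 13| = 4|s − 7|.
Thus it suffices that |s − 7| < eps/4.
Choosing delta = eps/4 gives |(-4s + 15) + 13| = 4|s − 7| < eps whenever |s − 7| < delta.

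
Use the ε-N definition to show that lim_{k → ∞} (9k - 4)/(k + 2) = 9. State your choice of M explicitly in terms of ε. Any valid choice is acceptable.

Fix ε > 0. For k ≥ 1, |(9k - 4)/(k + 2) − 9| = |-22|/((k + 2)) = 22/((k + 2)).
Since k + 2 ≥ k for k ≥ 1, this is ≤ 22/(k) = 22/k.
So |(9k - 4)/(k + 2) − 9| < ε whenever k > 22/ε.
Take M = 22/ε. If k > M then |(9k - 4)/(k + 2) − 9| ≤ 22/k < ε.

M = 22/ε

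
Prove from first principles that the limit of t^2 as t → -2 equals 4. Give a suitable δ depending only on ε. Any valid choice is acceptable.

Suppose ε > 0. We seek δ > 0 with 0 < |t + 2| < δ ⇒ |t^2 − 4| < ε.
Factor: t^2 − 4 = (t + 2)(t - 2), so |t^2 − 4| = |t + 2|·|t - 2|.
Impose δ ≤ 1 so that |t| < 3; then |t - 2| ≤ 5.
Hence |t^2 − 4| ≤ 5|t + 2|, which is < ε once |t + 2| < ε/5.
Take δ = min(1, ε/5). If 0 < |t + 2| < δ then both bounds hold and |t^2 − 4| ≤ 5|t + 2| < 5·(ε/5) = ε.

δ = min(1, ε/5)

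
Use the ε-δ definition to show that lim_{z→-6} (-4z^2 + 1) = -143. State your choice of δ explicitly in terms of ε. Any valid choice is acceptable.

Let ε > 0. We want δ > 0 such that 0 < |z + 6| < δ implies |(-4z^2 + 1) + 143| < ε.
(-4z^2 + 1) + 143 = -4z^2 + 144 = (z + 6)(-4z + 24).
So |(-4z^2 + 1) + 143| = |z + 6|·|-4z + 24|.
Assume first that |z + 6| < 2, so |z| < 8. Then |-4z + 24| ≤ 4·8 + 24 = 56.
Hence |(-4z^2 + 1) + 143| ≤ 56|z + 6| < ε provided |z + 6| < ε/56.
Take δ = min(2, ε/56). Then 0 < |z + 6| < δ gives both |z + 6| < 2 and |z + 6| < ε/56, so |(-4z^2 + 1) + 143| < ε.

δ = min(2, ε/56)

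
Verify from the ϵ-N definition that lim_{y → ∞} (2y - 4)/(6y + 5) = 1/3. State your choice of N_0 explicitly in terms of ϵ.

Let ϵ > 0 be given. We seek N_0 > 0 such that y > N_0 implies |(2y - 4)/(6y + 5) − (1/3)| < ϵ.
(2y - 4)/(6y + 5) − (1/3) = (6(2y - 4) − 2(6y + 5)) / (6(6y + 5)) = -34/(6(6y + 5)).
For y > 0 we have 6y + 5 > 6y, so |(2y - 4)/(6y + 5) − (1/3)| = 34/(6(6y + 5)) < 34/(6·6y) = (17/18)/y.
Thus |(2y - 4)/(6y + 5) − (1/3)| < ϵ whenever y > (17/18)/ϵ.
Take N_0 = (17/18)/ϵ. If y > N_0 then |(2y - 4)/(6y + 5) − (1/3)| < (17/18)/y < ϵ.

N_0 = (17/18)/ϵ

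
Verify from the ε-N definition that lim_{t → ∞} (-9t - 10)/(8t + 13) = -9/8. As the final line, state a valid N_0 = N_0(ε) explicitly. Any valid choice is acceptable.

N_0 = (37/64)/ε

Let ε > 0 be given. We seek N_0 > 0 such that t > N_0 implies |(-9t - 10)/(8t + 13) + 9/8| < ε.
(-9t - 10)/(8t + 13) + 9/8 = (8(-9t - 10) − (-9)(8t + 13)) / (8(8t + 13)) = 37/(8(8t + 13)).
For t > 0 we have 8t + 13 > 8t, so |(-9t - 10)/(8t + 13) + 9/8| = 37/(8(8t + 13)) < 37/(8·8t) = (37/64)/t.
Thus |(-9t - 10)/(8t + 13) + 9/8| < ε whenever t > (37/64)/ε.
Take N_0 = (37/64)/ε. If t > N_0 then |(-9t - 10)/(8t + 13) + 9/8| < (37/64)/t < ε.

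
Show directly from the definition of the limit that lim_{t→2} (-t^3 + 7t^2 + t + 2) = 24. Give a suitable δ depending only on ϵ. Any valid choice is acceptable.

Let ϵ > 0 be given. We want δ > 0 such that 0 < |t − 2| < δ implies |(-t^3 + 7t^2 + t + 2) − 24| < ϵ.
(-t^3 + 7t^2 + t + 2) − 24 = -t^3 + 7t^2 + t - 22 = (t − 2)(-t^2 + 5t + 11).
So |(-t^3 + 7t^2 + t + 2) − 24| = |t − 2|·|-t^2 + 5t + 11|.
Assume first that |t − 2| < 1, so |t| < 3. Then |-t^2 + 5t + 11| ≤ 3^2 + 5·3 + 11 = 35.
Hence |(-t^3 + 7t^2 + t + 2) − 24| ≤ 35|t − 2| < ϵ provided |t − 2| < ϵ/35.
Take δ = min(1, ϵ/35). Then 0 < |t − 2| < δ gives both |t − 2| < 1 and |t − 2| < ϵ/35, so |(-t^3 + 7t^2 + t + 2) − 24| < ϵ.

δ = min(1, ϵ/35)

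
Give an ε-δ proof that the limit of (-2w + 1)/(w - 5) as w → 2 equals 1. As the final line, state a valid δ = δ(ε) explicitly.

Fix ε > 0. We want δ > 0 with 0 < |w − 2| < δ ⇒ |(-2w + 1)/(w - 5) − 1| < ε.
Combining over a common denominator, (-2w + 1)/(w - 5) − 1 = [(-2w + 1)·(-3) − (-3)·(w - 5)] / [(-3)·(w - 5)] = 9(w − 2) / ((-3)(w - 5)).
So |(-2w + 1)/(w - 5) − 1| = 9|w − 2| / (3·|w − 5|).
Restrict δ ≤ 3/2. Then |w − 2| < 3/2 gives |w − 5| = |(w − 2) + (-3)| ≥ 3 − 3/2 = 3/2.
Hence |(-2w + 1)/(w - 5) − 1| < 9|w − 2|/(3·(3/2)) = 2|w − 2|, which is < ε once |w − 2| < (1/2)ε.
Take δ = min(3/2, (1/2)ε). Then 0 < |w − 2| < δ forces both bounds, so |(-2w + 1)/(w - 5) − 1| < ε.

δ = min(3/2, (1/2)ε)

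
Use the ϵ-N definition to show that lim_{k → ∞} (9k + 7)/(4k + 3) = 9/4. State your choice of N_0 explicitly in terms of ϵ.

N_0 = (1/16)/ϵ

Fix ϵ > 0. For k ≥ 1, |(9k + 7)/(4k + 3) − (9/4)| = |1|/(4(4k + 3)) = 1/(4(4k + 3)).
Since 4k + 3 ≥ 4k for k ≥ 1, this is ≤ 1/(4·4k) = (1/16)/k.
So |(9k + 7)/(4k + 3) − (9/4)| < ϵ whenever k > (1/16)/ϵ.
Take N_0 = (1/16)/ϵ. If k > N_0 then |(9k + 7)/(4k + 3) − (9/4)| ≤ (1/16)/k < ϵ.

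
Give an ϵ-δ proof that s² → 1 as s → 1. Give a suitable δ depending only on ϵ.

Let ϵ > 0 be given. We seek δ > 0 with 0 < |s − 1| < δ ⇒ |s² − 1| < ϵ.
Factor: s² − 1 = (s − 1)(s + 1), so |s² − 1| = |s − 1|·|s + 1|.
Restrict δ ≤ 1. Then |s − 1| < 1 gives |s| < 2, so by the triangle inequality |s + 1| ≤ 2 + 1 = 3.
Hence |s² − 1| ≤ 3|s − 1|, which is < ϵ once |s − 1| < ϵ/3.
Take δ = min(1, ϵ/3). If 0 < |s − 1| < δ then both bounds hold and |s² − 1| ≤ 3|s − 1| < 3·(ϵ/3) = ϵ.

δ = min(1, ϵ/3)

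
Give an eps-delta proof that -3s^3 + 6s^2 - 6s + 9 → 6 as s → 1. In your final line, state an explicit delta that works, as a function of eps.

delta = min(1, eps/21)

Suppose eps > 0. We want delta > 0 such that 0 < |s − 1| < delta implies |(-3s^3 + 6s^2 - 6s + 9) − 6| < eps.
(-3s^3 + 6s^2 - 6s + 9) − 6 = -3s^3 + 6s^2 - 6s + 3 = (s − 1)(-3s^2 + 3s - 3).
So |(-3s^3 + 6s^2 - 6s + 9) − 6| = |s − 1|·|-3s^2 + 3s - 3|.
Assume first that |s − 1| < 1, so |s| < 2. Then |-3s^2 + 3s - 3| ≤ 3·2^2 + 3·2 + 3 = 21.
Hence |(-3s^3 + 6s^2 - 6s + 9) − 6| ≤ 21|s − 1| < eps provided |s − 1| < eps/21.
Take delta = min(1, eps/21). Then 0 < |s − 1| < delta gives both |s − 1| < 1 and |s − 1| < eps/21, so |(-3s^3 + 6s^2 - 6s + 9) − 6| < eps.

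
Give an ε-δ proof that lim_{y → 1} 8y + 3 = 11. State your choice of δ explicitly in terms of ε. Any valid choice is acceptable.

δ = ε/8

Let ε > 0 be given. We need δ > 0 so that 0 < |y − 1| < δ implies |(8y + 3) − 11| < ε.
|(8y + 3) − 11| = |8y - 8| = 8|y − 1|.
Thus it suffices that |y − 1| < ε/8.
Choosing δ = ε/8 gives |(8y + 3) − 11| = 8|y − 1| < ε whenever |y − 1| < δ.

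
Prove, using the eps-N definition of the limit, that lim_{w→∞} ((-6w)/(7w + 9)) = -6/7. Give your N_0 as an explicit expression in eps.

Suppose eps > 0. We seek N_0 > 0 such that w > N_0 implies |(-6w)/(7w + 9) + 6/7| < eps.
(-6w)/(7w + 9) + 6/7 = (7(-6w) − (-6)(7w + 9)) / (7(7w + 9)) = 54/(7(7w + 9)).
For w > 0 we have 7w + 9 > 7w, so |(-6w)/(7w + 9) + 6/7| = 54/(7(7w + 9)) < 54/(7·7w) = (54/49)/w.
Thus |(-6w)/(7w + 9) + 6/7| < eps whenever w > (54/49)/eps.
Take N_0 = (54/49)/eps. If w > N_0 then |(-6w)/(7w + 9) + 6/7| < (54/49)/w < eps.

N_0 = (54/49)/eps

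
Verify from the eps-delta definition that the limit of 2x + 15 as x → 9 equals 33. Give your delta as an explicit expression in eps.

Let eps > 0. We need delta > 0 so that 0 < |x − 9| < delta implies |(2x + 15) − 33| < eps.
Since (2x + 15) − 33 = 2(x − 9), we have |(2x + 15) − 33| = 2|x − 9|.
Thus it suffices that |x − 9| < eps/2.
Choosing delta = eps/2 gives |(2x + 15) − 33| = 2|x − 9| < eps whenever |x − 9| < delta.

delta = eps/2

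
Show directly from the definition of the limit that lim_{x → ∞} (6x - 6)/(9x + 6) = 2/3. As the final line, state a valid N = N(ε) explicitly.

Fix ε > 0. We seek N > 0 such that x > N implies |(6x - 6)/(9x + 6) − (2/3)| < ε.
(6x - 6)/(9x + 6) − (2/3) = (9(6x - 6) − 6(9x + 6)) / (9(9x + 6)) = -90/(9(9x + 6)).
For x > 0 we have 9x + 6 > 9x, so |(6x - 6)/(9x + 6) − (2/3)| = 90/(9(9x + 6)) < 90/(9·9x) = (10/9)/x.
Thus |(6x - 6)/(9x + 6) − (2/3)| < ε whenever x > (10/9)/ε.
Take N = (10/9)/ε. If x > N then |(6x - 6)/(9x + 6) − (2/3)| < (10/9)/x < ε.

N = (10/9)/ε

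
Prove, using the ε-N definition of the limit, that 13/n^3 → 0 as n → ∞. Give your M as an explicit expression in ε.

Let ε > 0 be given. For n ≥ 1, |13/n^3 − 0| = 13/n^3.
13/n^3 < ε ⇔ n^3 > 13/ε ⇔ n > (13/ε)^{1/3}.
Take M = (13/ε)^{1/3}. Then n > M implies 13/n^3 < ε.

M = (13/ε)^{1/3}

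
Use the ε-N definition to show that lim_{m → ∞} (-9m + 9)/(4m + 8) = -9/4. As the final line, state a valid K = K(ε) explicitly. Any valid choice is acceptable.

K = (27/4)/ε

Let ε > 0. For m ≥ 1, |(-9m + 9)/(4m + 8) + 9/4| = |108|/(4(4m + 8)) = 108/(4(4m + 8)).
Since 4m + 8 ≥ 4m for m ≥ 1, this is ≤ 108/(4·4m) = (27/4)/m.
So |(-9m + 9)/(4m + 8) + 9/4| < ε whenever m > (27/4)/ε.
Take K = (27/4)/ε. If m > K then |(-9m + 9)/(4m + 8) + 9/4| ≤ (27/4)/m < ε.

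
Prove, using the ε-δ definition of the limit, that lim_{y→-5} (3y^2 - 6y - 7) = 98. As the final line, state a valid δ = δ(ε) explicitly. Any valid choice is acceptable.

Let ε > 0. We want δ > 0 such that 0 < |y + 5| < δ implies |(3y^2 - 6y - 7) − 98| < ε.
(3y^2 - 6y - 7) − 98 = 3y^2 - 6y - 105 = (y + 5)(3y - 21).
So |(3y^2 - 6y - 7) − 98| = |y + 5|·|3y - 21|.
Assume first that |y + 5| < 1, so |y| < 6. Then |3y - 21| ≤ 3·6 + 21 = 39.
Hence |(3y^2 - 6y - 7) − 98| ≤ 39|y + 5| < ε provided |y + 5| < ε/39.
Choosing δ = min(1, ε/39) ensures both conditions, hence |(3y^2 - 6y - 7) − 98| < ε.

δ = min(1, ε/39)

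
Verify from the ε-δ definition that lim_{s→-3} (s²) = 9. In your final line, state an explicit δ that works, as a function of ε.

Fix ε > 0. We seek δ > 0 with 0 < |s + 3| < δ ⇒ |s² − 9| < ε.
Factor: s² − 9 = (s + 3)(s - 3), so |s² − 9| = |s + 3|·|s - 3|.
Impose δ ≤ 2 so that |s| < 5; then |s - 3| ≤ 8.
Hence |s² − 9| ≤ 8|s + 3|, which is < ε once |s + 3| < ε/8.
Take δ = min(2, ε/8). If 0 < |s + 3| < δ then both bounds hold and |s² − 9| ≤ 8|s + 3| < 8·(ε/8) = ε.

δ = min(2, ε/8)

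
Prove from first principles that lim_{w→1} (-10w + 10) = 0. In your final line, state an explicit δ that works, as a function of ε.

Suppose ε > 0. We need δ > 0 so that 0 < |w − 1| < δ implies |(-10w + 10)| < ε.
|(-10w + 10)| = |-10w + 10| = 10|w − 1|.
So 10|w − 1| < ε exactly when |w − 1| < ε/10.
Take δ = ε/10. If 0 < |w − 1| < δ then |(-10w + 10)| = 10|w − 1| < 10·(ε/10) = ε.

δ = ε/10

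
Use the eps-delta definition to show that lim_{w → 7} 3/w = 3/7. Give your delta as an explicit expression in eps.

delta = min(7/2, (49/6)eps)

Fix eps > 0. We seek delta > 0 such that 0 < |w − 7| < delta implies |3/w − (3/7)| < eps.
|3/w − (3/7)| = 3·|7 − w|/(7·|w|) = 3|w − 7|/(7|w|).
Require delta ≤ 7/2 so that |w| > 7 − 7/2 = 7/2, hence 7|w| > 49/2.
Then |3/w − (3/7)| < 3|w − 7|/(49/2), which is < eps when |w − 7| < (49/6)eps.
Take delta = min(7/2, (49/6)eps). Then 0 < |w − 7| < delta gives both |w − 7| < 7/2 and |w − 7| < (49/6)eps, so |3/w − (3/7)| < eps.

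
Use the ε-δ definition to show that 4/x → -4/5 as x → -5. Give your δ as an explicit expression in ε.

Fix ε > 0. We seek δ > 0 such that 0 < |x + 5| < δ implies |4/x + 4/5| < ε.
|4/x + 4/5| = 4·|-5 − x|/(5·|x|) = 4|x + 5|/(5|x|).
Restrict δ ≤ 5/2. Then |x + 5| < 5/2 gives |x| > 5/2, so 5|x| > 25/2.
Then |4/x + 4/5| < 4|x + 5|/(25/2), which is < ε when |x + 5| < (25/8)ε.
Take δ = min(5/2, (25/8)ε). Then 0 < |x + 5| < δ gives both |x + 5| < 5/2 and |x + 5| < (25/8)ε, so |4/x + 4/5| < ε.

δ = min(5/2, (25/8)ε)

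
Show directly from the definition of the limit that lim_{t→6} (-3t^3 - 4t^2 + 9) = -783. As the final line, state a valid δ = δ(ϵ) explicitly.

Suppose ϵ > 0. We want δ > 0 such that 0 < |t − 6| < δ implies |(-3t^3 - 4t^2 + 9) + 783| < ϵ.
(-3t^3 - 4t^2 + 9) + 783 = -3t^3 - 4t^2 + 792 = (t − 6)(-3t^2 - 22t - 132).
So |(-3t^3 - 4t^2 + 9) + 783| = |t − 6|·|-3t^2 - 22t - 132|.
Require δ ≤ 1. Then |t − 6| < 1 gives |t| < 7, and by the triangle inequality |-3t^2 - 22t - 132| ≤ 3·7^2 + 22·7 + 132 = 433.
Hence |(-3t^3 - 4t^2 + 9) + 783| ≤ 433|t − 6| < ϵ provided |t − 6| < ϵ/433.
Choosing δ = min(1, ϵ/433) ensures both conditions, hence |(-3t^3 - 4t^2 + 9) + 783| < ϵ.

δ = min(1, ϵ/433)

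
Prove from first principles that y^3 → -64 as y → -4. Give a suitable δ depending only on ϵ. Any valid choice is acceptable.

Fix ϵ > 0. We seek δ > 0 with 0 < |y + 4| < δ ⇒ |y^3 + 64| < ϵ.
Factor: y^3 + 64 = (y + 4)(y^2 - 4y + 16), so |y^3 + 64| = |y + 4|·|y^2 - 4y + 16|.
Restrict δ ≤ 1. Then |y + 4| < 1 gives |y| < 5, so by the triangle inequality |y^2 - 4y + 16| ≤ 5^2 + 4·5 + 16 = 61.
Hence |y^3 + 64| ≤ 61|y + 4|, which is < ϵ once |y + 4| < ϵ/61.
Take δ = min(1, ϵ/61). If 0 < |y + 4| < δ then both bounds hold and |y^3 + 64| ≤ 61|y + 4| < 61·(ϵ/61) = ϵ.

δ = min(1, ϵ/61)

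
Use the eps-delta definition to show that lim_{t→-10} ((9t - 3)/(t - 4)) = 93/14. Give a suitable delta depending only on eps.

delta = min(7, (98/33)eps)

Let eps > 0. We want delta > 0 with 0 < |t + 10| < delta ⇒ |(9t - 3)/(t - 4) − (93/14)| < eps.
Combining over a common denominator, (9t - 3)/(t - 4) − (93/14) = [(9t - 3)·(-14) − (-93)·(t - 4)] / [(-14)·(t - 4)] = -33(t + 10) / ((-14)(t - 4)).
So |(9t - 3)/(t - 4) − (93/14)| = 33|t + 10| / (14·|t − 4|).
Require delta ≤ 7, so |t − 4| ≥ |-14| − |t + 10| > 14 − 7 = 7.
Hence |(9t - 3)/(t - 4) − (93/14)| < 33|t + 10|/(14·7) = (33/98)|t + 10|, which is < eps once |t + 10| < (98/33)eps.
Take delta = min(7, (98/33)eps). Then 0 < |t + 10| < delta forces both bounds, so |(9t - 3)/(t - 4) − (93/14)| < eps.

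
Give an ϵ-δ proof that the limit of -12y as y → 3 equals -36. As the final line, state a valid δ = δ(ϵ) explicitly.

δ = ϵ/12

Let ϵ > 0. We need δ > 0 so that 0 < |y − 3| < δ implies |(-12y) + 36| < ϵ.
Since (-12y) + 36 = -12(y − 3), we have |(-12y) + 36| = 12|y − 3|.
So 12|y − 3| < ϵ exactly when |y − 3| < ϵ/12.
Choosing δ = ϵ/12 gives |(-12y) + 36| = 12|y − 3| < ϵ whenever |y − 3| < δ.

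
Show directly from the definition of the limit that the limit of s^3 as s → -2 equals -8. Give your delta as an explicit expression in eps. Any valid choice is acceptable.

delta = min(1, eps/19)

Let eps > 0 be given. We seek delta > 0 with 0 < |s + 2| < delta ⇒ |s^3 + 8| < eps.
Factor: s^3 + 8 = (s + 2)(s^2 - 2s + 4), so |s^3 + 8| = |s + 2|·|s^2 - 2s + 4|.
Impose delta ≤ 1 so that |s| < 3; then |s^2 - 2s + 4| ≤ 19.
Hence |s^3 + 8| ≤ 19|s + 2|, which is < eps once |s + 2| < eps/19.
Take delta = min(1, eps/19). If 0 < |s + 2| < delta then both bounds hold and |s^3 + 8| ≤ 19|s + 2| < 19·(eps/19) = eps.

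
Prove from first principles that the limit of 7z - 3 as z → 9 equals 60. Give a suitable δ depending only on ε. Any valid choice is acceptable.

Suppose ε > 0. We need δ > 0 so that 0 < |z − 9| < δ implies |(7z - 3) − 60| < ε.
Since (7z - 3) − 60 = 7(z − 9), we have |(7z - 3) − 60| = 7|z − 9|.
So 7|z − 9| < ε exactly when |z − 9| < ε/7.
Take δ = ε/7. If 0 < |z − 9| < δ then |(7z - 3) − 60| = 7|z − 9| < 7·(ε/7) = ε.

δ = ε/7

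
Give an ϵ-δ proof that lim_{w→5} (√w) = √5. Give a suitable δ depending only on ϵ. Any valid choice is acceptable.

δ = min(5, √5·ϵ)

Let ϵ > 0. We want δ > 0 such that 0 < |w − 5| < δ implies |√w − √5| < ϵ.
Rationalise: √w − √5 = (w − 5)/(√w + √5), so |√w − √5| = |w − 5|/(√w + √5).
Restrict δ ≤ 5 so that |w − 5| < 5 forces w > 0, and then √w + √5 > √5.
Hence |√w − √5| < |w − 5|/√5, which is < ϵ once |w − 5| < √5·ϵ.
Take δ = min(5, √5·ϵ). If 0 < |w − 5| < δ then w > 0 and |√w − √5| < |w − 5|/√5 < ϵ.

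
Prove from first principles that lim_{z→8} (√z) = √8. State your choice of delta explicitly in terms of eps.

delta = min(8, √8·eps)

Fix eps > 0. We want delta > 0 such that 0 < |z − 8| < delta implies |√z − √8| < eps.
Multiplying by the conjugate, |√z − √8| = |z − 8|/(√z + √8).
Restrict delta ≤ 8 so that |z − 8| < 8 forces z > 0, and then √z + √8 > √8.
Hence |√z − √8| < |z − 8|/√8, which is < eps once |z − 8| < √8·eps.
Take delta = min(8, √8·eps). If 0 < |z − 8| < delta then z > 0 and |√z − √8| < |z − 8|/√8 < eps.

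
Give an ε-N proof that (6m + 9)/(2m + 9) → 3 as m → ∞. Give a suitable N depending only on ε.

Let ε > 0. For m ≥ 1, |(6m + 9)/(2m + 9) − 3| = |-36|/(2(2m + 9)) = 36/(2(2m + 9)).
Since 2m + 9 ≥ 2m for m ≥ 1, this is ≤ 36/(2·2m) = 9/m.
So |(6m + 9)/(2m + 9) − 3| < ε whenever m > 9/ε.
Take N = 9/ε. If m > N then |(6m + 9)/(2m + 9) − 3| ≤ 9/m < ε.

N = 9/ε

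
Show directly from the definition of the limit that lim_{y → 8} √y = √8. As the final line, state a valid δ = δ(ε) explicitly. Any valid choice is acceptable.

Let ε > 0. We want δ > 0 such that 0 < |y − 8| < δ implies |√y − √8| < ε.
Multiplying by the conjugate, |√y − √8| = |y − 8|/(√y + √8).
Restrict δ ≤ 8 so that |y − 8| < 8 forces y > 0, and then √y + √8 > √8.
Hence |√y − √8| < |y − 8|/√8, which is < ε once |y − 8| < √8·ε.
Take δ = min(8, √8·ε). If 0 < |y − 8| < δ then y > 0 and |√y − √8| < |y − 8|/√8 < ε.

δ = min(8, √8·ε)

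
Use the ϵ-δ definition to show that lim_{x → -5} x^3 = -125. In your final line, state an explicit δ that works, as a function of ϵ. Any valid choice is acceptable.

Fix ϵ > 0. We seek δ > 0 with 0 < |x + 5| < δ ⇒ |x^3 + 125| < ϵ.
Factor: x^3 + 125 = (x + 5)(x^2 - 5x + 25), so |x^3 + 125| = |x + 5|·|x^2 - 5x + 25|.
Impose δ ≤ 1 so that |x| < 6; then |x^2 - 5x + 25| ≤ 91.
Hence |x^3 + 125| ≤ 91|x + 5|, which is < ϵ once |x + 5| < ϵ/91.
Take δ = min(1, ϵ/91). If 0 < |x + 5| < δ then both bounds hold and |x^3 + 125| ≤ 91|x + 5| < 91·(ϵ/91) = ϵ.

δ = min(1, ϵ/91)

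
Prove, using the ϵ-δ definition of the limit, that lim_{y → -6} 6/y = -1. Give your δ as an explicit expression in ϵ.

δ = min(3, 3ϵ)

Let ϵ > 0. We seek δ > 0 such that 0 < |y + 6| < δ implies |6/y + 1| < ϵ.
|6/y + 1| = 6·|-6 − y|/(6·|y|) = 6|y + 6|/(6|y|).
Require δ ≤ 3 so that |y| > 6 − 3 = 3, hence 6|y| > 18.
Then |6/y + 1| < 6|y + 6|/18, which is < ϵ when |y + 6| < 3ϵ.
Take δ = min(3, 3ϵ). Then 0 < |y + 6| < δ gives both |y + 6| < 3 and |y + 6| < 3ϵ, so |6/y + 1| < ϵ.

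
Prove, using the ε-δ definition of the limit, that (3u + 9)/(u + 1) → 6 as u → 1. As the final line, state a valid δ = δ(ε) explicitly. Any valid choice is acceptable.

δ = min(1, (1/3)ε)

Let ε > 0 be given. We want δ > 0 with 0 < |u − 1| < δ ⇒ |(3u + 9)/(u + 1) − 6| < ε.
Combining over a common denominator, (3u + 9)/(u + 1) − 6 = [(3u + 9)·2 − 12·(u + 1)] / [2·(u + 1)] = -6(u − 1) / (2(u + 1)).
So |(3u + 9)/(u + 1) − 6| = 6|u − 1| / (2·|u + 1|).
Require δ ≤ 1, so |u + 1| ≥ |2| − |u − 1| > 2 − 1 = 1.
Hence |(3u + 9)/(u + 1) − 6| < 6|u − 1|/(2·1) = 3|u − 1|, which is < ε once |u − 1| < (1/3)ε.
Take δ = min(1, (1/3)ε). Then 0 < |u − 1| < δ forces both bounds, so |(3u + 9)/(u + 1) − 6| < ε.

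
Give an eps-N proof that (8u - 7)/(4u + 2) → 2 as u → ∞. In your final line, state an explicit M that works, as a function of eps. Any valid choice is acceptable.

Suppose eps > 0. We seek M > 0 such that u > M implies |(8u - 7)/(4u + 2) − 2| < eps.
(8u - 7)/(4u + 2) − 2 = (4(8u - 7) − 8(4u + 2)) / (4(4u + 2)) = -44/(4(4u + 2)).
For u > 0 we have 4u + 2 > 4u, so |(8u - 7)/(4u + 2) − 2| = 44/(4(4u + 2)) < 44/(4·4u) = (11/4)/u.
Thus |(8u - 7)/(4u + 2) − 2| < eps whenever u > (11/4)/eps.
Take M = (11/4)/eps. If u > M then |(8u - 7)/(4u + 2) − 2| < (11/4)/u < eps.

M = (11/4)/eps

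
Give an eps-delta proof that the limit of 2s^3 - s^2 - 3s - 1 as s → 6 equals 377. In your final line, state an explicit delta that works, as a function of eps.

Suppose eps > 0. We want delta > 0 such that 0 < |s − 6| < delta implies |(2s^3 - s^2 - 3s - 1) − 377| < eps.
(2s^3 - s^2 - 3s - 1) − 377 = 2s^3 - s^2 - 3s - 378 = (s − 6)(2s^2 + 11s + 63).
So |(2s^3 - s^2 - 3s - 1) − 377| = |s − 6|·|2s^2 + 11s + 63|.
Require delta ≤ 1. Then |s − 6| < 1 gives |s| < 7, and by the triangle inequality |2s^2 + 11s + 63| ≤ 2·7^2 + 11·7 + 63 = 238.
Hence |(2s^3 - s^2 - 3s - 1) − 377| ≤ 238|s − 6| < eps provided |s − 6| < eps/238.
Choosing delta = min(1, eps/238) ensures both conditions, hence |(2s^3 - s^2 - 3s - 1) − 377| < eps.

delta = min(1, eps/238)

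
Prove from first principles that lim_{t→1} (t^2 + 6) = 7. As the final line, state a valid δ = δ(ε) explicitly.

δ = min(1, ε/3)

Let ε > 0 be given. We want δ > 0 such that 0 < |t − 1| < δ implies |(t^2 + 6) − 7| < ε.
(t^2 + 6) − 7 = t^2 - 1 = (t − 1)(t + 1).
So |(t^2 + 6) − 7| = |t − 1|·|t + 1|.
Assume first that |t − 1| < 1, so |t| < 2. Then |t + 1| ≤ 2 + 1 = 3.
Hence |(t^2 + 6) − 7| ≤ 3|t − 1| < ε provided |t − 1| < ε/3.
Choosing δ = min(1, ε/3) ensures both conditions, hence |(t^2 + 6) − 7| < ε.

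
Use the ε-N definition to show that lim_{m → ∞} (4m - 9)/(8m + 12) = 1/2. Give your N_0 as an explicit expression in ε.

Fix ε > 0. For m ≥ 1, |(4m - 9)/(8m + 12) − (1/2)| = |-120|/(8(8m + 12)) = 120/(8(8m + 12)).
Since 8m + 12 ≥ 8m for m ≥ 1, this is ≤ 120/(8·8m) = (15/8)/m.
So |(4m - 9)/(8m + 12) − (1/2)| < ε whenever m > (15/8)/ε.
Take N_0 = (15/8)/ε. If m > N_0 then |(4m - 9)/(8m + 12) − (1/2)| ≤ (15/8)/m < ε.

N_0 = (15/8)/ε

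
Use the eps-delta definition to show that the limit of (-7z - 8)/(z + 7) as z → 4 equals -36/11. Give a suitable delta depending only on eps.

Let eps > 0 be given. We want delta > 0 with 0 < |z − 4| < delta ⇒ |(-7z - 8)/(z + 7) + 36/11| < eps.
Combining over a common denominator, (-7z - 8)/(z + 7) + 36/11 = [(-7z - 8)·11 − (-36)·(z + 7)] / [11·(z + 7)] = -41(z − 4) / (11(z + 7)).
So |(-7z - 8)/(z + 7) + 36/11| = 41|z − 4| / (11·|z + 7|).
Restrict delta ≤ 11/2. Then |z − 4| < 11/2 gives |z + 7| = |(z − 4) + 11| ≥ 11 − 11/2 = 11/2.
Hence |(-7z - 8)/(z + 7) + 36/11| < 41|z − 4|/(11·(11/2)) = (82/121)|z − 4|, which is < eps once |z − 4| < (121/82)eps.
Take delta = min(11/2, (121/82)eps). Then 0 < |z − 4| < delta forces both bounds, so |(-7z - 8)/(z + 7) + 36/11| < eps.

delta = min(11/2, (121/82)eps)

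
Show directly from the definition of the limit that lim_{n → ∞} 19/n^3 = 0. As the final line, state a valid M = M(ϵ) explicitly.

M = (19/ϵ)^{1/3}

Let ϵ > 0 be given. For n ≥ 1, |19/n^3 − 0| = 19/n^3.
19/n^3 < ϵ ⇔ n^3 > 19/ϵ ⇔ n > (19/ϵ)^{1/3}.
Take M = (19/ϵ)^{1/3}. Then n > M implies 19/n^3 < ϵ.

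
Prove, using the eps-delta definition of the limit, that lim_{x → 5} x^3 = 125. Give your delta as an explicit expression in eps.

delta = min(1, eps/91)

Fix eps > 0. We seek delta > 0 with 0 < |x − 5| < delta ⇒ |x^3 − 125| < eps.
Factor: x^3 − 125 = (x − 5)(x^2 + 5x + 25), so |x^3 − 125| = |x − 5|·|x^2 + 5x + 25|.
Impose delta ≤ 1 so that |x| < 6; then |x^2 + 5x + 25| ≤ 91.
Hence |x^3 − 125| ≤ 91|x − 5|, which is < eps once |x − 5| < eps/91.
Take delta = min(1, eps/91). If 0 < |x − 5| < delta then both bounds hold and |x^3 − 125| ≤ 91|x − 5| < 91·(eps/91) = eps.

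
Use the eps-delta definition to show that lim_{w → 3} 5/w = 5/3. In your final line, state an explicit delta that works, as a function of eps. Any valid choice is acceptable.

delta = min(3/2, (9/10)eps)

Suppose eps > 0. We seek delta > 0 such that 0 < |w − 3| < delta implies |5/w − (5/3)| < eps.
|5/w − (5/3)| = 5·|3 − w|/(3·|w|) = 5|w − 3|/(3|w|).
Require delta ≤ 3/2 so that |w| > 3 − 3/2 = 3/2, hence 3|w| > 9/2.
Then |5/w − (5/3)| < 5|w − 3|/(9/2), which is < eps when |w − 3| < (9/10)eps.
Take delta = min(3/2, (9/10)eps). Then 0 < |w − 3| < delta gives both |w − 3| < 3/2 and |w − 3| < (9/10)eps, so |5/w − (5/3)| < eps.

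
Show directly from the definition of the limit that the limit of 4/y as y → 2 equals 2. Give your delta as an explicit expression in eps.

delta = min(1, (1/2)eps)

Let eps > 0 be given. We seek delta > 0 such that 0 < |y − 2| < delta implies |4/y − 2| < eps.
|4/y − 2| = 4·|2 − y|/(2·|y|) = 4|y − 2|/(2|y|).
Restrict delta ≤ 1. Then |y − 2| < 1 gives |y| > 1, so 2|y| > 2.
Then |4/y − 2| < 4|y − 2|/2, which is < eps when |y − 2| < (1/2)eps.
Take delta = min(1, (1/2)eps). Then 0 < |y − 2| < delta gives both |y − 2| < 1 and |y − 2| < (1/2)eps, so |4/y − 2| < eps.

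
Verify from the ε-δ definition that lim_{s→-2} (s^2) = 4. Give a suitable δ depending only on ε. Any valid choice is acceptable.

δ = min(2, ε/6)

Fix ε > 0. We seek δ > 0 with 0 < |s + 2| < δ ⇒ |s^2 − 4| < ε.
Factor: s^2 − 4 = (s + 2)(s - 2), so |s^2 − 4| = |s + 2|·|s - 2|.
Impose δ ≤ 2 so that |s| < 4; then |s - 2| ≤ 6.
Hence |s^2 − 4| ≤ 6|s + 2|, which is < ε once |s + 2| < ε/6.
Take δ = min(2, ε/6). If 0 < |s + 2| < δ then both bounds hold and |s^2 − 4| ≤ 6|s + 2| < 6·(ε/6) = ε.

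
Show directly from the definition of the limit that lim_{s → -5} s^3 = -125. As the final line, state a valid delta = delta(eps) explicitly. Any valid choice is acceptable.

delta = min(1, eps/91)

Suppose eps > 0. We seek delta > 0 with 0 < |s + 5| < delta ⇒ |s^3 + 125| < eps.
Factor: s^3 + 125 = (s + 5)(s^2 - 5s + 25), so |s^3 + 125| = |s + 5|·|s^2 - 5s + 25|.
Restrict delta ≤ 1. Then |s + 5| < 1 gives |s| < 6, so by the triangle inequality |s^2 - 5s + 25| ≤ 6^2 + 5·6 + 25 = 91.
Hence |s^3 + 125| ≤ 91|s + 5|, which is < eps once |s + 5| < eps/91.
Take delta = min(1, eps/91). If 0 < |s + 5| < delta then both bounds hold and |s^3 + 125| ≤ 91|s + 5| < 91·(eps/91) = eps.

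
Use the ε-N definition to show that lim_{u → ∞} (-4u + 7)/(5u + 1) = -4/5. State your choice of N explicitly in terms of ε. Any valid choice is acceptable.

Fix ε > 0. We seek N > 0 such that u > N implies |(-4u + 7)/(5u + 1) + 4/5| < ε.
(-4u + 7)/(5u + 1) + 4/5 = (5(-4u + 7) − (-4)(5u + 1)) / (5(5u + 1)) = 39/(5(5u + 1)).
For u > 0 we have 5u + 1 > 5u, so |(-4u + 7)/(5u + 1) + 4/5| = 39/(5(5u + 1)) < 39/(5·5u) = (39/25)/u.
Thus |(-4u + 7)/(5u + 1) + 4/5| < ε whenever u > (39/25)/ε.
Take N = (39/25)/ε. If u > N then |(-4u + 7)/(5u + 1) + 4/5| < (39/25)/u < ε.

N = (39/25)/ε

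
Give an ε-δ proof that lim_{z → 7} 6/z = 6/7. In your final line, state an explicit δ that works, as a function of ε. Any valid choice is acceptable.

δ = min(7/2, (49/12)ε)

Suppose ε > 0. We seek δ > 0 such that 0 < |z − 7| < δ implies |6/z − (6/7)| < ε.
|6/z − (6/7)| = 6·|7 − z|/(7·|z|) = 6|z − 7|/(7|z|).
Require δ ≤ 7/2 so that |z| > 7 − 7/2 = 7/2, hence 7|z| > 49/2.
Then |6/z − (6/7)| < 6|z − 7|/(49/2), which is < ε when |z − 7| < (49/12)ε.
Take δ = min(7/2, (49/12)ε). Then 0 < |z − 7| < δ gives both |z − 7| < 7/2 and |z − 7| < (49/12)ε, so |6/z − (6/7)| < ε.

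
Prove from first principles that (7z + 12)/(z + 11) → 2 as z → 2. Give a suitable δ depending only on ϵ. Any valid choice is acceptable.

δ = min(13/2, (13/10)ϵ)

Suppose ϵ > 0. We want δ > 0 with 0 < |z − 2| < δ ⇒ |(7z + 12)/(z + 11) − 2| < ϵ.
Combining over a common denominator, (7z + 12)/(z + 11) − 2 = [(7z + 12)·13 − 26·(z + 11)] / [13·(z + 11)] = 65(z − 2) / (13(z + 11)).
So |(7z + 12)/(z + 11) − 2| = 65|z − 2| / (13·|z + 11|).
Require δ ≤ 13/2, so |z + 11| ≥ |13| − |z − 2| > 13 − 13/2 = 13/2.
Hence |(7z + 12)/(z + 11) − 2| < 65|z − 2|/(13·(13/2)) = (10/13)|z − 2|, which is < ϵ once |z − 2| < (13/10)ϵ.
Take δ = min(13/2, (13/10)ϵ). Then 0 < |z − 2| < δ forces both bounds, so |(7z + 12)/(z + 11) − 2| < ϵ.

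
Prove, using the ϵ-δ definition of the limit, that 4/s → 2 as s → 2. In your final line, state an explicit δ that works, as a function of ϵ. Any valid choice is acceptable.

Suppose ϵ > 0. We seek δ > 0 such that 0 < |s − 2| < δ implies |4/s − 2| < ϵ.
|4/s − 2| = 4·|2 − s|/(2·|s|) = 4|s − 2|/(2|s|).
Require δ ≤ 1 so that |s| > 2 − 1 = 1, hence 2|s| > 2.
Then |4/s − 2| < 4|s − 2|/2, which is < ϵ when |s − 2| < (1/2)ϵ.
Take δ = min(1, (1/2)ϵ). Then 0 < |s − 2| < δ gives both |s − 2| < 1 and |s − 2| < (1/2)ϵ, so |4/s − 2| < ϵ.

δ = min(1, (1/2)ϵ)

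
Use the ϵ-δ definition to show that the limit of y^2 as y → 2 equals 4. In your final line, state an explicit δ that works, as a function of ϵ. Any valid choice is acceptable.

δ = min(1, ϵ/5)

Fix ϵ > 0. We seek δ > 0 with 0 < |y − 2| < δ ⇒ |y^2 − 4| < ϵ.
Factor: y^2 − 4 = (y − 2)(y + 2), so |y^2 − 4| = |y − 2|·|y + 2|.
Impose δ ≤ 1 so that |y| < 3; then |y + 2| ≤ 5.
Hence |y^2 − 4| ≤ 5|y − 2|, which is < ϵ once |y − 2| < ϵ/5.
Take δ = min(1, ϵ/5). If 0 < |y − 2| < δ then both bounds hold and |y^2 − 4| ≤ 5|y − 2| < 5·(ϵ/5) = ϵ.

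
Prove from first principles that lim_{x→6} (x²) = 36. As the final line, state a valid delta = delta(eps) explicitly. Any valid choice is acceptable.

delta = min(1, eps/13)

Let eps > 0. We seek delta > 0 with 0 < |x − 6| < delta ⇒ |x² − 36| < eps.
Factor: x² − 36 = (x − 6)(x + 6), so |x² − 36| = |x − 6|·|x + 6|.
Impose delta ≤ 1 so that |x| < 7; then |x + 6| ≤ 13.
Hence |x² − 36| ≤ 13|x − 6|, which is < eps once |x − 6| < eps/13.
Take delta = min(1, eps/13). If 0 < |x − 6| < delta then both bounds hold and |x² − 36| ≤ 13|x − 6| < 13·(eps/13) = eps.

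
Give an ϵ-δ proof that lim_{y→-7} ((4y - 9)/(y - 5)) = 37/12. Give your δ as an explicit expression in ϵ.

δ = min(6, (72/11)ϵ)

Let ϵ > 0. We want δ > 0 with 0 < |y + 7| < δ ⇒ |(4y - 9)/(y - 5) − (37/12)| < ϵ.
Combining over a common denominator, (4y - 9)/(y - 5) − (37/12) = [(4y - 9)·(-12) − (-37)·(y - 5)] / [(-12)·(y - 5)] = -11(y + 7) / ((-12)(y - 5)).
So |(4y - 9)/(y - 5) − (37/12)| = 11|y + 7| / (12·|y − 5|).
Require δ ≤ 6, so |y − 5| ≥ |-12| − |y + 7| > 12 − 6 = 6.
Hence |(4y - 9)/(y - 5) − (37/12)| < 11|y + 7|/(12·6) = (11/72)|y + 7|, which is < ϵ once |y + 7| < (72/11)ϵ.
Take δ = min(6, (72/11)ϵ). Then 0 < |y + 7| < δ forces both bounds, so |(4y - 9)/(y - 5) − (37/12)| < ϵ.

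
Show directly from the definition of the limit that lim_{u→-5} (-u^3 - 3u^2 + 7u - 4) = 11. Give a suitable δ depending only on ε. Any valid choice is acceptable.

δ = min(1, ε/51)

Suppose ε > 0. We want δ > 0 such that 0 < |u + 5| < δ implies |(-u^3 - 3u^2 + 7u - 4) − 11| < ε.
(-u^3 - 3u^2 + 7u - 4) − 11 = -u^3 - 3u^2 + 7u - 15 = (u + 5)(-u^2 + 2u - 3).
So |(-u^3 - 3u^2 + 7u - 4) − 11| = |u + 5|·|-u^2 + 2u - 3|.
Require δ ≤ 1. Then |u + 5| < 1 gives |u| < 6, and by the triangle inequality |-u^2 + 2u - 3| ≤ 6^2 + 2·6 + 3 = 51.
Hence |(-u^3 - 3u^2 + 7u - 4) − 11| ≤ 51|u + 5| < ε provided |u + 5| < ε/51.
Take δ = min(1, ε/51). Then 0 < |u + 5| < δ gives both |u + 5| < 1 and |u + 5| < ε/51, so |(-u^3 - 3u^2 + 7u - 4) − 11| < ε.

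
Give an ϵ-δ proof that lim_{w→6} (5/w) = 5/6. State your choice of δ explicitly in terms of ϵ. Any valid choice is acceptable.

δ = min(3, (18/5)ϵ)

Let ϵ > 0. We seek δ > 0 such that 0 < |w − 6| < δ implies |5/w − (5/6)| < ϵ.
|5/w − (5/6)| = 5·|6 − w|/(6·|w|) = 5|w − 6|/(6|w|).
Require δ ≤ 3 so that |w| > 6 − 3 = 3, hence 6|w| > 18.
Then |5/w − (5/6)| < 5|w − 6|/18, which is < ϵ when |w − 6| < (18/5)ϵ.
Take δ = min(3, (18/5)ϵ). Then 0 < |w − 6| < δ gives both |w − 6| < 3 and |w − 6| < (18/5)ϵ, so |5/w − (5/6)| < ϵ.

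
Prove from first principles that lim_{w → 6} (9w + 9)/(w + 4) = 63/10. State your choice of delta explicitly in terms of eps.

delta = min(5, (50/27)eps)

Let eps > 0. We want delta > 0 with 0 < |w − 6| < delta ⇒ |(9w + 9)/(w + 4) − (63/10)| < eps.
Combining over a common denominator, (9w + 9)/(w + 4) − (63/10) = [(9w + 9)·10 − 63·(w + 4)] / [10·(w + 4)] = 27(w − 6) / (10(w + 4)).
So |(9w + 9)/(w + 4) − (63/10)| = 27|w − 6| / (10·|w + 4|).
Require delta ≤ 5, so |w + 4| ≥ |10| − |w − 6| > 10 − 5 = 5.
Hence |(9w + 9)/(w + 4) − (63/10)| < 27|w − 6|/(10·5) = (27/50)|w − 6|, which is < eps once |w − 6| < (50/27)eps.
Take delta = min(5, (50/27)eps). Then 0 < |w − 6| < delta forces both bounds, so |(9w + 9)/(w + 4) − (63/10)| < eps.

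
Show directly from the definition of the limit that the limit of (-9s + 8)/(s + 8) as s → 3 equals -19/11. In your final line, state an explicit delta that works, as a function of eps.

delta = min(11/2, (121/160)eps)

Let eps > 0 be given. We want delta > 0 with 0 < |s − 3| < delta ⇒ |(-9s + 8)/(s + 8) + 19/11| < eps.
Combining over a common denominator, (-9s + 8)/(s + 8) + 19/11 = [(-9s + 8)·11 − (-19)·(s + 8)] / [11·(s + 8)] = -80(s − 3) / (11(s + 8)).
So |(-9s + 8)/(s + 8) + 19/11| = 80|s − 3| / (11·|s + 8|).
Require delta ≤ 11/2, so |s + 8| ≥ |11| − |s − 3| > 11 − 11/2 = 11/2.
Hence |(-9s + 8)/(s + 8) + 19/11| < 80|s − 3|/(11·(11/2)) = (160/121)|s − 3|, which is < eps once |s − 3| < (121/160)eps.
Take delta = min(11/2, (121/160)eps). Then 0 < |s − 3| < delta forces both bounds, so |(-9s + 8)/(s + 8) + 19/11| < eps.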